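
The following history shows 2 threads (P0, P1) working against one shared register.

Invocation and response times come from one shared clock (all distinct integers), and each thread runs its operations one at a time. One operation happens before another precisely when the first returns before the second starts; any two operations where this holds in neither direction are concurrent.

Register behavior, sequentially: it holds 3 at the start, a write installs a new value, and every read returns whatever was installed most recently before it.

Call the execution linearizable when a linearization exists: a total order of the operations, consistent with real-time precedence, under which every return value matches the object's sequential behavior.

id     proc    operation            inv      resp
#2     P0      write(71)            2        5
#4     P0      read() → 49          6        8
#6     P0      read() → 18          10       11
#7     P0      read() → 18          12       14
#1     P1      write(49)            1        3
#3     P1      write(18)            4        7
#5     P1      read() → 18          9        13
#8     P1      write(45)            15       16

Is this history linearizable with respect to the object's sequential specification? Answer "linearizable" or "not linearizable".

witness order: #2, #1, #4, #3, #5, #6, #7, #8
step 1: #2 write(71) — value 71
step 2: #1 write(49) — value 49
step 3: #4 read() → 49 — value 49
step 4: #3 write(18) — value 18
step 5: #5 read() → 18 — value 18
step 6: #6 read() → 18 — value 18
step 7: #7 read() → 18 — value 18
step 8: #8 write(45) — value 45

linearizable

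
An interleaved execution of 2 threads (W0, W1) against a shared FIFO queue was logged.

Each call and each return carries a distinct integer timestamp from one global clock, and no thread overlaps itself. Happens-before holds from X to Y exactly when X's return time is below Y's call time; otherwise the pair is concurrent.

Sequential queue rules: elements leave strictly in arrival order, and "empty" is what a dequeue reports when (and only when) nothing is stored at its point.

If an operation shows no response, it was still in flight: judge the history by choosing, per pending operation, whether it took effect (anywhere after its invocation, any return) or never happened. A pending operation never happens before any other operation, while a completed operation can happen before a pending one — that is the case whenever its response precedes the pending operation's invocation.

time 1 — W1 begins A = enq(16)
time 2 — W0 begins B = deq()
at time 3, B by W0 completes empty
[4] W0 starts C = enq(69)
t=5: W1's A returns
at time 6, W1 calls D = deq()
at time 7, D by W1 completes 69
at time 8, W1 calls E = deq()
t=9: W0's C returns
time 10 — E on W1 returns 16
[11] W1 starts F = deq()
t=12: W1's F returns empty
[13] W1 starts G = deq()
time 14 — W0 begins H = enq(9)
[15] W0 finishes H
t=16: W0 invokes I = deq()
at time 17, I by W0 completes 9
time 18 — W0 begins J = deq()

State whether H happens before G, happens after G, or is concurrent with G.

concurrent

H spans [14,15], G spans [13,…)
the intervals overlap in both directions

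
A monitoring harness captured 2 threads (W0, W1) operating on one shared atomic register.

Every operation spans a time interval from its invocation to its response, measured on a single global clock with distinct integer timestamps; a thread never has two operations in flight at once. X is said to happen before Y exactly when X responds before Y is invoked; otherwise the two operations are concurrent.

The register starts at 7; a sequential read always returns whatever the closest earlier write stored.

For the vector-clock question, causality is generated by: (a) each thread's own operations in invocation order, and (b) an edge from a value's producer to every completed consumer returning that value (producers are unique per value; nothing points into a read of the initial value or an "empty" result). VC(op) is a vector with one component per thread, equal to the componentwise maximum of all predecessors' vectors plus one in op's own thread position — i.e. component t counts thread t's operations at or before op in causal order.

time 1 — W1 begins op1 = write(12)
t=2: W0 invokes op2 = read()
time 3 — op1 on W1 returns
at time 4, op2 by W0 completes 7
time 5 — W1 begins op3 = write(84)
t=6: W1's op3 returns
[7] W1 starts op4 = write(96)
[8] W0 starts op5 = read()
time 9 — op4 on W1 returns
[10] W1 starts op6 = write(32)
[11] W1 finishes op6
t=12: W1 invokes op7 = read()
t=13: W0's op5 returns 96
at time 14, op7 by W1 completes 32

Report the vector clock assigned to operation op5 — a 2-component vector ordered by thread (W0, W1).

(2, 3)

no predecessors for op1 (invoked 1): W1 increments from zero → (0, 1)
no predecessors for op2 (invoked 2): W0 increments from zero → (1, 0)
invoked at 5, op3 merges VC(op1)=(0, 1) and bumps W1's slot → (0, 2)
invoked at 7, op4 merges VC(op3)=(0, 2) and bumps W1's slot → (0, 3)
invoked at 10, op6 merges VC(op4)=(0, 3) and bumps W1's slot → (0, 4)
invoked at 12, op7 merges VC(op6)=(0, 4) and bumps W1's slot → (0, 5)
invoked at 8, op5 merges VC(op2)=(1, 0), VC(op4)=(0, 3) and bumps W0's slot → (2, 3)
target: VC(op5) = (2, 3)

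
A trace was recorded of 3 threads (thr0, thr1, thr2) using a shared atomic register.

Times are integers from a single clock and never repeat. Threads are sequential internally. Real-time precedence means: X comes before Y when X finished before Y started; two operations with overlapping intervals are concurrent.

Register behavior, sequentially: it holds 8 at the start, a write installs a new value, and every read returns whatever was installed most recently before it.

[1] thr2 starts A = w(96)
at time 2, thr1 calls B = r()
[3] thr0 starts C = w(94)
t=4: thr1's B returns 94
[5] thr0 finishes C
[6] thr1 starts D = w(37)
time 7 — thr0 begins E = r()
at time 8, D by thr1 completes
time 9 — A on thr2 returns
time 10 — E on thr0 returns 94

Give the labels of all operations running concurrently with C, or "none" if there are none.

C runs from 3 to 5; window-overlapping ops are concurrent
A [1,9]: concurrent
B [2,4]: concurrent
D [6,8]: after
E [7,10]: after

A, B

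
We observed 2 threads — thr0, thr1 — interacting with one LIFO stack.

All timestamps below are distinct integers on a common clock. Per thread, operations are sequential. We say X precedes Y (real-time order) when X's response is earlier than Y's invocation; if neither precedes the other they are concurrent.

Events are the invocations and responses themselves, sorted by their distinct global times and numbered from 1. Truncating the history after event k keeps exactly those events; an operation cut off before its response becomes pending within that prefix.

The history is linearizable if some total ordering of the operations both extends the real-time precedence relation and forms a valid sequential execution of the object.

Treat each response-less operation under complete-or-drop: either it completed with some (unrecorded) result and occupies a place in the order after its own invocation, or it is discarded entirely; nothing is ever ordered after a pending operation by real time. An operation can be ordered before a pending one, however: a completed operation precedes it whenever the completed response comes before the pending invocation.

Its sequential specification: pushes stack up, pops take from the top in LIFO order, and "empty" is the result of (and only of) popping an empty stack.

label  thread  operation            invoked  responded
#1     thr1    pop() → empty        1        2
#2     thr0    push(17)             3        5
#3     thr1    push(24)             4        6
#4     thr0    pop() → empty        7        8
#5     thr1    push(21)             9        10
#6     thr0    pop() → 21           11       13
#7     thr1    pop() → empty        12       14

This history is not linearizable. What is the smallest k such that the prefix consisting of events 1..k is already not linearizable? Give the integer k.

events 1..7 are linearizable, e.g. via #1, #2, #3:
after step 1 (#1 pop() → empty): stack <>
after step 2 (#2 push(17)): stack <17>
after step 3 (#3 push(24)): stack <17,24>
with event 8 included (#4 responding at time 8), all real-time-consistent orders fail
sample order #1, #2, #3, #4 stalls at step 4 — #4 pop() → empty has no legal effect
sample order #1, #3, #2, #4 stalls at step 4 — #4 pop() → empty has no legal effect

8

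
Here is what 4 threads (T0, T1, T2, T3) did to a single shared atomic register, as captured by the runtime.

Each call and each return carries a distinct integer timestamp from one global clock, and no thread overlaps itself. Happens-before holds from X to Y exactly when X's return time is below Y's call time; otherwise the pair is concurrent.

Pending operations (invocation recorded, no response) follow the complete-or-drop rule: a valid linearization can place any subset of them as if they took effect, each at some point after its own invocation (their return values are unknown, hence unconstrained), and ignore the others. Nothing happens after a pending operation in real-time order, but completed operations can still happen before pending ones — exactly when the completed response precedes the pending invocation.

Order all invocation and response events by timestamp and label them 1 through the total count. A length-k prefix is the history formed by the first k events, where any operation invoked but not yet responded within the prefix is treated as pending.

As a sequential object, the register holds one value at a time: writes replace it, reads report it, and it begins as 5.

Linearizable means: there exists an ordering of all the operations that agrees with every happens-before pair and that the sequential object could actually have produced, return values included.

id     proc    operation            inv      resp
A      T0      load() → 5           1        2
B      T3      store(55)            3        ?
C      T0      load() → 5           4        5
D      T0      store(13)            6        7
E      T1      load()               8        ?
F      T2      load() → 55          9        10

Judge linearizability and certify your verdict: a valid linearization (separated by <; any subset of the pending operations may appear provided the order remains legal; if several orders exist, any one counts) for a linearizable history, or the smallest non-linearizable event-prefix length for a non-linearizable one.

step 1: A load() → 5 — value 5
step 2: C load() → 5 — value 5
step 3: D store(13) — value 13
step 4: B store(55) (pending, included) — value 55
step 5: E load() (pending, included) — value 55
step 6: F load() → 55 — value 55

linearizable — witness: A < C < D < B < E < F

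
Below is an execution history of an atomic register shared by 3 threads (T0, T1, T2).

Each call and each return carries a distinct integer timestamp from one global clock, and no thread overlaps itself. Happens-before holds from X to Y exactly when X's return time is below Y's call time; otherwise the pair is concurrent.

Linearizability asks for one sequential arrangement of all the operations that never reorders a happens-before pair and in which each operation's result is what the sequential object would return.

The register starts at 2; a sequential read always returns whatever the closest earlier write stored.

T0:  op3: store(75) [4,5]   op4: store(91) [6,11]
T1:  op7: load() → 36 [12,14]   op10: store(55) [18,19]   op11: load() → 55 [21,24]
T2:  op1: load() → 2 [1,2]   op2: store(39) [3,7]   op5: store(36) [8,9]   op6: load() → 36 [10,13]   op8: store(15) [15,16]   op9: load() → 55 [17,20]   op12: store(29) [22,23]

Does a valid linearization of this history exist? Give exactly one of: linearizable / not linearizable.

witness order: op1, op2, op3, op4, op5, op6, op7, op8, op10, op9, op11, op12
1. op1 load() → 2, leaving value 2
2. op2 store(39), leaving value 39
3. op3 store(75), leaving value 75
4. op4 store(91), leaving value 91
5. op5 store(36), leaving value 36
6. op6 load() → 36, leaving value 36
7. op7 load() → 36, leaving value 36
8. op8 store(15), leaving value 15
9. op10 store(55), leaving value 55
10. op9 load() → 55, leaving value 55
11. op11 load() → 55, leaving value 55
12. op12 store(29), leaving value 29

linearizable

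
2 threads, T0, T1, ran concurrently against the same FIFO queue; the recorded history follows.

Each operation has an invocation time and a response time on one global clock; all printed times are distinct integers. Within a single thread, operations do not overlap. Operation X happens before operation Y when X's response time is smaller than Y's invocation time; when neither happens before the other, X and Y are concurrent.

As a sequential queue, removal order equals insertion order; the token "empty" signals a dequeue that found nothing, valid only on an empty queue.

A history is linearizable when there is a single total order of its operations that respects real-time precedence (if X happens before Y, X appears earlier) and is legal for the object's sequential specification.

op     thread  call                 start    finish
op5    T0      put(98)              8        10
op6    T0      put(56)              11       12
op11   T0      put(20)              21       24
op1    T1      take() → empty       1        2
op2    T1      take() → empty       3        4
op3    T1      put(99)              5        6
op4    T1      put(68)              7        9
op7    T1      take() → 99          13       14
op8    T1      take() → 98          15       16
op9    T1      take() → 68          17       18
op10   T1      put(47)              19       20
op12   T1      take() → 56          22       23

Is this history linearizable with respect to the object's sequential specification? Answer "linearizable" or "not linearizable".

linearizable

a witness: op1, op2, op3, op5, op4, op6, op7, op8, op9, op10, op11, op12
step 1: op1 take() → empty — queue <>
step 2: op2 take() → empty — queue <>
step 3: op3 put(99) — queue <99>
step 4: op5 put(98) — queue <99,98>
step 5: op4 put(68) — queue <99,98,68>
step 6: op6 put(56) — queue <99,98,68,56>
step 7: op7 take() → 99 — queue <98,68,56>
step 8: op8 take() → 98 — queue <68,56>
step 9: op9 take() → 68 — queue <56>
step 10: op10 put(47) — queue <56,47>
step 11: op11 put(20) — queue <56,47,20>
step 12: op12 take() → 56 — queue <47,20>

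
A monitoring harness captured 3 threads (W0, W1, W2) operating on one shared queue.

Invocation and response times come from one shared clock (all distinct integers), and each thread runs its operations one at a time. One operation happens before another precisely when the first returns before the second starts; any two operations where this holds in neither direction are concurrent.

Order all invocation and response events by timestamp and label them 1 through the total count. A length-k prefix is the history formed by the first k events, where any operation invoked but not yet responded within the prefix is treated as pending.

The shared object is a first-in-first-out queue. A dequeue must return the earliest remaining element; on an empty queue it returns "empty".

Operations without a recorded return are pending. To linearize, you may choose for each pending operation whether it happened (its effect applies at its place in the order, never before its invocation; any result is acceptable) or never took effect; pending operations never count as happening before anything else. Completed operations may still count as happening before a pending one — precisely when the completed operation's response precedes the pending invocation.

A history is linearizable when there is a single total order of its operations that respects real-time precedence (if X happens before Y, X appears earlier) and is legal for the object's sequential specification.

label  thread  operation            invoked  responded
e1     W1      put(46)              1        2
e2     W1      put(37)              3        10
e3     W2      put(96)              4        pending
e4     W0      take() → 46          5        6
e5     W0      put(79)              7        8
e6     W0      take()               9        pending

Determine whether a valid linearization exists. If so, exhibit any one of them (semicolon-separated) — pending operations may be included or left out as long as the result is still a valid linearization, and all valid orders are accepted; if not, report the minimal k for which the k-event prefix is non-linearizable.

linearizable — witness: e1; e2; e3; e4; e5

1. e1 put(46), leaving queue <46>
2. e2 put(37), leaving queue <46,37>
3. e3 put(96) (pending, included), leaving queue <46,37,96>
4. e4 take() → 46, leaving queue <37,96>
5. e5 put(79), leaving queue <37,96,79>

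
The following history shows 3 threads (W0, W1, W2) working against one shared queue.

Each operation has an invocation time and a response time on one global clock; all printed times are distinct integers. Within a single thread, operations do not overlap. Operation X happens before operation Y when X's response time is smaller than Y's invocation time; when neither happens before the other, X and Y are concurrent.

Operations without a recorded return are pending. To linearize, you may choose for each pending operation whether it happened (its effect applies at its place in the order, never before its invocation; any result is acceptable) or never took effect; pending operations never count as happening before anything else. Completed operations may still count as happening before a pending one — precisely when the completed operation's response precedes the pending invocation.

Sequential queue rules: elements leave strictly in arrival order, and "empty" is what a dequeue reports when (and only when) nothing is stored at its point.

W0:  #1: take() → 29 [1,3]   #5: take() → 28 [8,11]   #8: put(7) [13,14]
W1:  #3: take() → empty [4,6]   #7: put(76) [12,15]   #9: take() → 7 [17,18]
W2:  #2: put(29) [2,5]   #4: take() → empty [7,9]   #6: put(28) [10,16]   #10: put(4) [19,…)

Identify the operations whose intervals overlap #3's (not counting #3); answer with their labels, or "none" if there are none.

#2

concurrent with #3 ([4,6]): every op whose interval crosses 4..6
#1 [1,3]: before
#2 [2,5]: concurrent
#4 [7,9]: after
#5 [8,11]: after
#6 [10,16]: after
#7 [12,15]: after
#8 [13,14]: after
#9 [17,18]: after
#10 [19,…): after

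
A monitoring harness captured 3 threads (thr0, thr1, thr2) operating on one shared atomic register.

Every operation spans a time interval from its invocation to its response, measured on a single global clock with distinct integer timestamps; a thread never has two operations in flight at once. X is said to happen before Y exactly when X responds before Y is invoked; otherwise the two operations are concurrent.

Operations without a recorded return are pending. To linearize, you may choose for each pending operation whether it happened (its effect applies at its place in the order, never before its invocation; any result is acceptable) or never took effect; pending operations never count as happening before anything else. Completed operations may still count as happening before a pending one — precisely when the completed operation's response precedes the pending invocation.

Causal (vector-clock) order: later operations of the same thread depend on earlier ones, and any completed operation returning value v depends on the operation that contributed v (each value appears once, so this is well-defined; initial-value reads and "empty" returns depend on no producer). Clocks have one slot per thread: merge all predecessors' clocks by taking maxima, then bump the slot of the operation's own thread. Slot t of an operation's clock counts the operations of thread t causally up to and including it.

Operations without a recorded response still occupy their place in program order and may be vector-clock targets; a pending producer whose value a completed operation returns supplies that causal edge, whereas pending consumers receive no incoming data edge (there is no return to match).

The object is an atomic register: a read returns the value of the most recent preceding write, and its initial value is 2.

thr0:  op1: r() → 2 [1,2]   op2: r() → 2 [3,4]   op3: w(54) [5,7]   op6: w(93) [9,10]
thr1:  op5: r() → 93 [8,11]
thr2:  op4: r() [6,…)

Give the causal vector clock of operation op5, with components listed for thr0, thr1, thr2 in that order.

(4, 1, 0)

VC(op4, invoked at 6): no causal predecessors; +1 on thr2 → (0, 0, 1)
VC(op1, invoked at 1): no causal predecessors; +1 on thr0 → (1, 0, 0)
op2, invoked 3, takes VC(op1)=(1, 0, 0) under max, adds 1 for thr0 → (2, 0, 0)
op3, invoked 5, takes VC(op2)=(2, 0, 0) under max, adds 1 for thr0 → (3, 0, 0)
op6, invoked 9, takes VC(op3)=(3, 0, 0) under max, adds 1 for thr0 → (4, 0, 0)
op5, invoked 8, takes VC(op6)=(4, 0, 0) under max, adds 1 for thr1 → (4, 1, 0)
target: VC(op5) = (4, 1, 0)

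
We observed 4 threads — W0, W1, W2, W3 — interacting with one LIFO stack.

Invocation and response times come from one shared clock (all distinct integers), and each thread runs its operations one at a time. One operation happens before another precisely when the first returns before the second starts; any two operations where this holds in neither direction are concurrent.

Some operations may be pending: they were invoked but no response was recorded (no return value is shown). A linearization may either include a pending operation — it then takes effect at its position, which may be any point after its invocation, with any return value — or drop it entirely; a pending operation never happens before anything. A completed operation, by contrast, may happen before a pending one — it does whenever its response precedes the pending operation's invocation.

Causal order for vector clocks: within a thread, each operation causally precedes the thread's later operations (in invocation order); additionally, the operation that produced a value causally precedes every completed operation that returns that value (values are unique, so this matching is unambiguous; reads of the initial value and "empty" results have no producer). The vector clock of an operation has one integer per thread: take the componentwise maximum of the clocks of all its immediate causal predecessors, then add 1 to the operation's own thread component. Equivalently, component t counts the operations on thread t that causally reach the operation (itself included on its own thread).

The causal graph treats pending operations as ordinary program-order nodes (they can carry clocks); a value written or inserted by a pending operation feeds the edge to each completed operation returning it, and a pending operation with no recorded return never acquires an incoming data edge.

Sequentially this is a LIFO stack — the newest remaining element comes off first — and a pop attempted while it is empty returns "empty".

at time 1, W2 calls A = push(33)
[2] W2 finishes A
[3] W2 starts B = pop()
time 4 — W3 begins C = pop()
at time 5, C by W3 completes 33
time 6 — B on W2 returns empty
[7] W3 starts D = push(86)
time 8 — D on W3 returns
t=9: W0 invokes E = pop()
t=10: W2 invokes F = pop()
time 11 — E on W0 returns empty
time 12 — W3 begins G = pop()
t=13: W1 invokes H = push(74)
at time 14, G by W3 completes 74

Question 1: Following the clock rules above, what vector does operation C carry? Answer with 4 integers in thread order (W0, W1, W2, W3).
invoked at 1, A has no predecessors; its own W2 bump gives (0, 0, 1, 0)
invoked at 13, H has no predecessors; its own W1 bump gives (0, 1, 0, 0)
invoked at 9, E has no predecessors; its own W0 bump gives (1, 0, 0, 0)
C (invocation 4): componentwise max over VC(A)=(0, 0, 1, 0), +1 at W3, giving (0, 0, 1, 1)
B (invocation 3): componentwise max over VC(A)=(0, 0, 1, 0), +1 at W2, giving (0, 0, 2, 0)
D (invocation 7): componentwise max over VC(C)=(0, 0, 1, 1), +1 at W3, giving (0, 0, 1, 2)
F (invocation 10): componentwise max over VC(B)=(0, 0, 2, 0), +1 at W2, giving (0, 0, 3, 0)
G (invocation 12): componentwise max over VC(D)=(0, 0, 1, 2), VC(H)=(0, 1, 0, 0), +1 at W3, giving (0, 1, 1, 3)
target: VC(C) = (0, 0, 1, 1)

(0, 0, 1, 1)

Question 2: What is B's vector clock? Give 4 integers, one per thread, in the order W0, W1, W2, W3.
A, invoked 1, has no incoming edges; only W2's bump applies → (0, 0, 1, 0)
H, invoked 13, has no incoming edges; only W1's bump applies → (0, 1, 0, 0)
E, invoked 9, has no incoming edges; only W0's bump applies → (1, 0, 0, 0)
invoked at 4, C merges VC(A)=(0, 0, 1, 0) and bumps W3's slot → (0, 0, 1, 1)
invoked at 3, B merges VC(A)=(0, 0, 1, 0) and bumps W2's slot → (0, 0, 2, 0)
invoked at 7, D merges VC(C)=(0, 0, 1, 1) and bumps W3's slot → (0, 0, 1, 2)
invoked at 10, F merges VC(B)=(0, 0, 2, 0) and bumps W2's slot → (0, 0, 3, 0)
invoked at 12, G merges VC(D)=(0, 0, 1, 2), VC(H)=(0, 1, 0, 0) and bumps W3's slot → (0, 1, 1, 3)
target: VC(B) = (0, 0, 2, 0)

(0, 0, 2, 0)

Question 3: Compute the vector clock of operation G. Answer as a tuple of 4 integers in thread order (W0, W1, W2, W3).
A (invocation 1): nothing precedes it; W2's component alone gives (0, 0, 1, 0)
H (invocation 13): nothing precedes it; W1's component alone gives (0, 1, 0, 0)
E (invocation 9): nothing precedes it; W0's component alone gives (1, 0, 0, 0)
VC(C, invoked at 4): max of VC(A)=(0, 0, 1, 0), then +1 on thread W3 → (0, 0, 1, 1)
VC(B, invoked at 3): max of VC(A)=(0, 0, 1, 0), then +1 on thread W2 → (0, 0, 2, 0)
VC(D, invoked at 7): max of VC(C)=(0, 0, 1, 1), then +1 on thread W3 → (0, 0, 1, 2)
VC(F, invoked at 10): max of VC(B)=(0, 0, 2, 0), then +1 on thread W2 → (0, 0, 3, 0)
VC(G, invoked at 12): max of VC(D)=(0, 0, 1, 2), VC(H)=(0, 1, 0, 0), then +1 on thread W3 → (0, 1, 1, 3)
target: VC(G) = (0, 1, 1, 3)

(0, 1, 1, 3)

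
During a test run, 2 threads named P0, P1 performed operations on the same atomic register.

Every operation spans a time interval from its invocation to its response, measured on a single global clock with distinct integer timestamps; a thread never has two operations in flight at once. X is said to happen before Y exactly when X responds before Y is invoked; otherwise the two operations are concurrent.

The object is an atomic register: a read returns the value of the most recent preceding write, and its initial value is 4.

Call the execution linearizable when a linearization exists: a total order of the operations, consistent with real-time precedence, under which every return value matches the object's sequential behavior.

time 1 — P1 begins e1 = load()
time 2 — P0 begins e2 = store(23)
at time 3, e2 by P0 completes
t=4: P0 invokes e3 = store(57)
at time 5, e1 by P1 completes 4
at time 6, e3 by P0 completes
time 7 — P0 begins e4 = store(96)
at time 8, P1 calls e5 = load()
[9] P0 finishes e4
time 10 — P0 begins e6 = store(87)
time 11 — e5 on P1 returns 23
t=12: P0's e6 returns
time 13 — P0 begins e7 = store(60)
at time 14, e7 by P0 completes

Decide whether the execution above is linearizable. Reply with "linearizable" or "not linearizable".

not linearizable

the violation lands at event 11, e5's response at time 11: events 1..10 linearize, events 1..11 do not
5 completed operations, 6 real-time-consistent orders — every atomic register replay fails
every completion of the 1 pending operation (e6) was checked; none linearizes
e.g. e1, e2, e3, e4, e5 (pending dropped): illegal at step 5, since e5 load() → 23 cannot apply there
e.g. e1, e2, e3, e5, e4 (pending dropped): illegal at step 4, since e5 load() → 23 cannot apply there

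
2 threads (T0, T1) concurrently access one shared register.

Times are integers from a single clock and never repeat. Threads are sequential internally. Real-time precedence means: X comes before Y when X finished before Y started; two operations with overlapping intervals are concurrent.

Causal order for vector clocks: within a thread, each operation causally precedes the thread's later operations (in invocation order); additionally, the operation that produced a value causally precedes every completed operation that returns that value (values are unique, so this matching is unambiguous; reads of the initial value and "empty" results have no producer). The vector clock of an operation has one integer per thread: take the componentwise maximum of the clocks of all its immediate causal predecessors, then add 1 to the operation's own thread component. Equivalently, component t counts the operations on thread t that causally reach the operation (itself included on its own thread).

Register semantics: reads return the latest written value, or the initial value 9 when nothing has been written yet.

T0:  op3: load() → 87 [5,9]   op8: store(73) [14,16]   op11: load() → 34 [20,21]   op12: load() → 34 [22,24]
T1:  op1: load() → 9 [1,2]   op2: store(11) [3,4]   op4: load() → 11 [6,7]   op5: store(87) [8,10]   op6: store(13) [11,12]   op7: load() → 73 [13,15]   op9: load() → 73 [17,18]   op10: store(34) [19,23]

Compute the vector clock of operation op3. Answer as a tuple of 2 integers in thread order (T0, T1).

op1 (invocation 1): nothing precedes it; T1's component alone gives (0, 1)
from VC(op1)=(0, 1), op2 (invoked 3) maxes components and bumps T1 → (0, 2)
from VC(op2)=(0, 2), op4 (invoked 6) maxes components and bumps T1 → (0, 3)
from VC(op4)=(0, 3), op5 (invoked 8) maxes components and bumps T1 → (0, 4)
from VC(op5)=(0, 4), op6 (invoked 11) maxes components and bumps T1 → (0, 5)
from VC(op5)=(0, 4), op3 (invoked 5) maxes components and bumps T0 → (1, 4)
from VC(op3)=(1, 4), op8 (invoked 14) maxes components and bumps T0 → (2, 4)
from VC(op6)=(0, 5), VC(op8)=(2, 4), op7 (invoked 13) maxes components and bumps T1 → (2, 6)
from VC(op7)=(2, 6), VC(op8)=(2, 4), op9 (invoked 17) maxes components and bumps T1 → (2, 7)
from VC(op9)=(2, 7), op10 (invoked 19) maxes components and bumps T1 → (2, 8)
from VC(op8)=(2, 4), VC(op10)=(2, 8), op11 (invoked 20) maxes components and bumps T0 → (3, 8)
from VC(op10)=(2, 8), VC(op11)=(3, 8), op12 (invoked 22) maxes components and bumps T0 → (4, 8)
target: VC(op3) = (1, 4)

(1, 4)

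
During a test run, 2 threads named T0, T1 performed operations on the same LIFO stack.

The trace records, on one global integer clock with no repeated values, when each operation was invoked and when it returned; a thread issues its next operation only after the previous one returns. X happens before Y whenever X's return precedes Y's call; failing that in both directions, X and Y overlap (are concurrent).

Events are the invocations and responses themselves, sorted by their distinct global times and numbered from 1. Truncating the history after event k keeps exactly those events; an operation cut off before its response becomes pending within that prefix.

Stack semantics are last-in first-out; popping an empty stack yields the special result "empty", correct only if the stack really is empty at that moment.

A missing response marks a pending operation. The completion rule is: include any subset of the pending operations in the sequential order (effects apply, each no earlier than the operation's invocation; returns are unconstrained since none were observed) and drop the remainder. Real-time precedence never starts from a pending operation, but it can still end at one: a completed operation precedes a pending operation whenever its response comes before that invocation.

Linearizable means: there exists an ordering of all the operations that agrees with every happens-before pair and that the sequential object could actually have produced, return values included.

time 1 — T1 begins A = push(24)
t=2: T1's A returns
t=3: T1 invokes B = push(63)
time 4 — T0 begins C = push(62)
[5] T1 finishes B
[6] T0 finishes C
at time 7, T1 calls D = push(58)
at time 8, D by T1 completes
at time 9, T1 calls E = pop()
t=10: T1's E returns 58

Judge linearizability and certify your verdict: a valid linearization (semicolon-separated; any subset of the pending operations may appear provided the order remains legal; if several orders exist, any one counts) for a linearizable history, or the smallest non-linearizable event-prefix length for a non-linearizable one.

step 1: A push(24) — stack <24>
step 2: B push(63) — stack <24,63>
step 3: C push(62) — stack <24,63,62>
step 4: D push(58) — stack <24,63,62,58>
step 5: E pop() → 58 — stack <24,63,62>

linearizable — witness: A; B; C; D; E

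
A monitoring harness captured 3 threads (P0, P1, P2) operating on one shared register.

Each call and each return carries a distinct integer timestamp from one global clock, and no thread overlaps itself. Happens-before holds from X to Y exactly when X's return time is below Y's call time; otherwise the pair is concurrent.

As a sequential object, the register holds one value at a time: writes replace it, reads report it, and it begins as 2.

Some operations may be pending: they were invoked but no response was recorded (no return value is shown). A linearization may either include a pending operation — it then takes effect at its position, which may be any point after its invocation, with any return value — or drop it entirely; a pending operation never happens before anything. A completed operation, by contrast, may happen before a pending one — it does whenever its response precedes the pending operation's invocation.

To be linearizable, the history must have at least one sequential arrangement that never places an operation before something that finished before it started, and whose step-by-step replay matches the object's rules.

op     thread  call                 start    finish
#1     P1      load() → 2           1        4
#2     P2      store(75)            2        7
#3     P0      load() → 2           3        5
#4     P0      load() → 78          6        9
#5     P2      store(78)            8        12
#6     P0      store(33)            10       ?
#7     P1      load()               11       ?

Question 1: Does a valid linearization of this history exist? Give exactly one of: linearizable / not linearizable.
one valid linearization: #1, #3, #2, #5, #4
step 1: #1 load() → 2 — value 2
step 2: #3 load() → 2 — value 2
step 3: #2 store(75) — value 75
step 4: #5 store(78) — value 78
step 5: #4 load() → 78 — value 78

linearizable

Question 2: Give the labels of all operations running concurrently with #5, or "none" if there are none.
#5 spans [8,12]: anything still running between times 8 and 12 counts as concurrent
#1 [1,4]: before
#2 [2,7]: before
#3 [3,5]: before
#4 [6,9]: concurrent
#6 [10,…): concurrent
#7 [11,…): concurrent

#4, #6, #7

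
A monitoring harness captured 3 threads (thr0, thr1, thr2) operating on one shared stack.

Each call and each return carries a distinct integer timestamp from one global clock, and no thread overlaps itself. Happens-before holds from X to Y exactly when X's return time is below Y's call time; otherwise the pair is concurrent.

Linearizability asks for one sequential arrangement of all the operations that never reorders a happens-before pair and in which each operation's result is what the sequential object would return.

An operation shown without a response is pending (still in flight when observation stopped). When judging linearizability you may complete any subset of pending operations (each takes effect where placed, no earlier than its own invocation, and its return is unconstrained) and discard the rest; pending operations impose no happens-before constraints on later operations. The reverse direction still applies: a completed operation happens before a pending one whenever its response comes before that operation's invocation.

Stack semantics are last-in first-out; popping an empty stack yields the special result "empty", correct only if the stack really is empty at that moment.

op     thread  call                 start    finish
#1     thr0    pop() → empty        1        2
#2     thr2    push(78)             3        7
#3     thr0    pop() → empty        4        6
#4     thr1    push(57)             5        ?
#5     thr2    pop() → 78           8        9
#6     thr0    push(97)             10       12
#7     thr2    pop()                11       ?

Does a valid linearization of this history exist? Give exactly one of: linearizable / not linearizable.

witness order: #1, #3, #2, #5, #4, #6
step 1: #1 pop() → empty — stack <>
step 2: #3 pop() → empty — stack <>
step 3: #2 push(78) — stack <78>
step 4: #5 pop() → 78 — stack <>
step 5: #4 push(57) (pending, included) — stack <57>
step 6: #6 push(97) — stack <57,97>

linearizable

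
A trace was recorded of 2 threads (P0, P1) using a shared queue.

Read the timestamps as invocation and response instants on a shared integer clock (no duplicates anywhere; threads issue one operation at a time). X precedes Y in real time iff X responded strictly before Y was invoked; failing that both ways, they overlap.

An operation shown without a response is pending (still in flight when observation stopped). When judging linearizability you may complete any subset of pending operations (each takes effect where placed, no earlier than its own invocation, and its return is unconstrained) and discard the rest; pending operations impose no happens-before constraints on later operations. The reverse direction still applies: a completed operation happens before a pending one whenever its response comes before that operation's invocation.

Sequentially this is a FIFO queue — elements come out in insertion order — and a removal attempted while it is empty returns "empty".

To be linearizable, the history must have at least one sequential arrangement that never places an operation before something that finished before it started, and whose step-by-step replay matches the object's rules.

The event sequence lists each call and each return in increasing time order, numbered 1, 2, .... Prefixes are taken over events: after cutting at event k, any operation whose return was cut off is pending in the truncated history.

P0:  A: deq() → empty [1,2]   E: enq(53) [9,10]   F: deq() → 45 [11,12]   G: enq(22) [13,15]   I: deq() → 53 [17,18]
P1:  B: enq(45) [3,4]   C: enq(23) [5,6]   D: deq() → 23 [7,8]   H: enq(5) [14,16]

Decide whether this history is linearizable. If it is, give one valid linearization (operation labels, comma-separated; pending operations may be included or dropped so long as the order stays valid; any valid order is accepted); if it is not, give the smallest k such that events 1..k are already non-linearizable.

already the first 8 events (up to D's response at time 8) admit no linearization; the first 7 still do
exactly one order of the 4 completed ops respects real time; the queue replay fails
for example A, B, C, D fails at step 4: D deq() → 23 is not legal there

not linearizable — minimal violating prefix: 8 events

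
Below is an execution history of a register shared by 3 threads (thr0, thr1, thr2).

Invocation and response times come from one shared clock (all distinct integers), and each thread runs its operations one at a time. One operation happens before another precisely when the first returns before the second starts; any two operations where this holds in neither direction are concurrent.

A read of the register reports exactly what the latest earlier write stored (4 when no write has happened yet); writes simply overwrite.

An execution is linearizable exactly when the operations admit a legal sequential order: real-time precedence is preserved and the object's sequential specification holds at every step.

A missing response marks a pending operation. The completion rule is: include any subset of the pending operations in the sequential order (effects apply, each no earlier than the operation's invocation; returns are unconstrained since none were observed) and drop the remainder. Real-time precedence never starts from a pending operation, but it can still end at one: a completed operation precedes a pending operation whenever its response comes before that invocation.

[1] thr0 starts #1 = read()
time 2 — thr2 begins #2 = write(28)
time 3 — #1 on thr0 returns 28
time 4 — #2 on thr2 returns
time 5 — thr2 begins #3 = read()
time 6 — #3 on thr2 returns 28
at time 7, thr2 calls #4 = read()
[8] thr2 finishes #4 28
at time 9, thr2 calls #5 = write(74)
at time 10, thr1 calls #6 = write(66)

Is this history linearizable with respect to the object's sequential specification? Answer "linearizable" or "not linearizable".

one valid linearization: #2, #1, #3, #4
1. #2 write(28), leaving value 28
2. #1 read() → 28, leaving value 28
3. #3 read() → 28, leaving value 28
4. #4 read() → 28, leaving value 28

linearizable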